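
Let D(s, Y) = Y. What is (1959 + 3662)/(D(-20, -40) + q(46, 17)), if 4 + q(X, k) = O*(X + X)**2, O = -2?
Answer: -5621/16972 ≈ -0.33119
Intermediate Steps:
q(X, k) = -4 - 8*X**2 (q(X, k) = -4 - 2*(X + X)**2 = -4 - 2*4*X**2 = -4 - 8*X**2)
(1959 + 3662)/(D(-20, -40) + q(46, 17)) = (1959 + 3662)/(-40 + (-4 - 8*46**2)) = 5621/(-40 + (-4 - 8*2116)) = 5621/(-40 + (-4 - 16928)) = 5621/(-40 - 16932) = 5621/(-16972) = 5621*(-1/16972) = -5621/16972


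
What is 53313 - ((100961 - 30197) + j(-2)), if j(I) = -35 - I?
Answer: -17418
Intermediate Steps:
53313 - ((100961 - 30197) + j(-2)) = 53313 - ((100961 - 30197) + (-35 - 1*(-2))) = 53313 - (70764 + (-35 + 2)) = 53313 - (70764 - 33) = 53313 - 1*70731 = 53313 - 70731 = -17418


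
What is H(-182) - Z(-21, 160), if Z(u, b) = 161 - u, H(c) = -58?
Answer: -240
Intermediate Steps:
H(-182) - Z(-21, 160) = -58 - (161 - 1*(-21)) = -58 - (161 + 21) = -58 - 1*182 = -58 - 182 = -240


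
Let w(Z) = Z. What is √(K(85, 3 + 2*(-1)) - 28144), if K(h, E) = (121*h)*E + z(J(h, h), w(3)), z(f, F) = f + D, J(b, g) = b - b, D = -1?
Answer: 2*I*√4465 ≈ 133.64*I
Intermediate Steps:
J(b, g) = 0
z(f, F) = -1 + f (z(f, F) = f - 1 = -1 + f)
K(h, E) = -1 + 121*E*h (K(h, E) = (121*h)*E + (-1 + 0) = 121*E*h - 1 = -1 + 121*E*h)
√(K(85, 3 + 2*(-1)) - 28144) = √((-1 + 121*(3 + 2*(-1))*85) - 28144) = √((-1 + 121*(3 - 2)*85) - 28144) = √((-1 + 121*1*85) - 28144) = √((-1 + 10285) - 28144) = √(10284 - 28144) = √(-17860) = 2*I*√4465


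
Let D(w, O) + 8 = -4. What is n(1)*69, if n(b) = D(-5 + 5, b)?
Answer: -828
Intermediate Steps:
D(w, O) = -12 (D(w, O) = -8 - 4 = -12)
n(b) = -12
n(1)*69 = -12*69 = -828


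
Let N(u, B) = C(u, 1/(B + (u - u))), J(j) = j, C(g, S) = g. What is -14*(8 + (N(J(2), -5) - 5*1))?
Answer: -70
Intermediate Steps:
N(u, B) = u
-14*(8 + (N(J(2), -5) - 5*1)) = -14*(8 + (2 - 5*1)) = -14*(8 + (2 - 5)) = -14*(8 - 3) = -14*5 = -70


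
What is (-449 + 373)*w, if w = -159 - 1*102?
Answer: 19836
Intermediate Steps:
w = -261 (w = -159 - 102 = -261)
(-449 + 373)*w = (-449 + 373)*(-261) = -76*(-261) = 19836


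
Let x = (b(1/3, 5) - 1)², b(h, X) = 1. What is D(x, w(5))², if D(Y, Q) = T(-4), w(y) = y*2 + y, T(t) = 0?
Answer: 0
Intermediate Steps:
w(y) = 3*y (w(y) = 2*y + y = 3*y)
x = 0 (x = (1 - 1)² = 0² = 0)
D(Y, Q) = 0
D(x, w(5))² = 0² = 0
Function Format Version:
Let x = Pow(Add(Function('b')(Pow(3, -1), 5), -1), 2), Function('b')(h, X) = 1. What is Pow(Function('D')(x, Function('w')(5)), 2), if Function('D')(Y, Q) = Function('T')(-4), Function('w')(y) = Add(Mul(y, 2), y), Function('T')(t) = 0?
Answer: 0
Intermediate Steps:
Function('w')(y) = Mul(3, y) (Function('w')(y) = Add(Mul(2, y), y) = Mul(3, y))
x = 0 (x = Pow(Add(1, -1), 2) = Pow(0, 2) = 0)
Function('D')(Y, Q) = 0
Pow(Function('D')(x, Function('w')(5)), 2) = Pow(0, 2) = 0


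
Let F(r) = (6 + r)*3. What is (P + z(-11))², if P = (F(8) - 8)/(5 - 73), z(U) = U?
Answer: 529/4 ≈ 132.25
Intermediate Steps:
F(r) = 18 + 3*r
P = -½ (P = ((18 + 3*8) - 8)/(5 - 73) = ((18 + 24) - 8)/(-68) = (42 - 8)*(-1/68) = 34*(-1/68) = -½ ≈ -0.50000)
(P + z(-11))² = (-½ - 11)² = (-23/2)² = 529/4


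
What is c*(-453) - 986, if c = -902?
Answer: 407620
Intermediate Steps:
c*(-453) - 986 = -902*(-453) - 986 = 408606 - 986 = 407620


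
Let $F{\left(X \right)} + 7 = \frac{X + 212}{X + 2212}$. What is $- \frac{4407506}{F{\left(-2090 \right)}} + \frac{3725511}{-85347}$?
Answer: $\frac{35078170094}{178263} \approx 1.9678 \cdot 10^{5}$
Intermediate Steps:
$F{\left(X \right)} = -7 + \frac{212 + X}{2212 + X}$ ($F{\left(X \right)} = -7 + \frac{X + 212}{X + 2212} = -7 + \frac{212 + X}{2212 + X}$)
$- \frac{4407506}{F{\left(-2090 \right)}} + \frac{3725511}{-85347} = - \frac{4407506}{2 \frac{1}{2212 - 2090} \left(-7636 - -6270\right)} + \frac{3725511}{-85347} = - \frac{4407506}{2 \cdot \frac{1}{122} \left(-7636 + 6270\right)} + 3725511 \left(- \frac{1}{85347}\right) = - \frac{4407506}{2 \cdot \frac{1}{122} \left(-1366\right)} - \frac{11393}{261} = - \frac{4407506}{- \frac{1366}{61}} - \frac{11393}{261} = \left(-4407506\right) \left(- \frac{61}{1366}\right) - \frac{11393}{261} = \frac{134428933}{683} - \frac{11393}{261} = \frac{35078170094}{178263}$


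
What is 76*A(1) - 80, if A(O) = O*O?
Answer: -4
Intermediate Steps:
A(O) = O**2
76*A(1) - 80 = 76*1**2 - 80 = 76*1 - 80 = 76 - 80 = -4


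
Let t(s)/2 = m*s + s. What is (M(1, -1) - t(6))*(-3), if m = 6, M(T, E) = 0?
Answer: 252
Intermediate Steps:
t(s) = 14*s (t(s) = 2*(6*s + s) = 2*(7*s) = 14*s)
(M(1, -1) - t(6))*(-3) = (0 - 14*6)*(-3) = (0 - 1*84)*(-3) = (0 - 84)*(-3) = -84*(-3) = 252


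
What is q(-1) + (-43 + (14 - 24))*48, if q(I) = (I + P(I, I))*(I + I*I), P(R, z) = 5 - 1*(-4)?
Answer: -2544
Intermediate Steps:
P(R, z) = 9 (P(R, z) = 5 + 4 = 9)
q(I) = (9 + I)*(I + I**2) (q(I) = (I + 9)*(I + I*I) = (9 + I)*(I + I**2))
q(-1) + (-43 + (14 - 24))*48 = -(9 + (-1)**2 + 10*(-1)) + (-43 + (14 - 24))*48 = -(9 + 1 - 10) + (-43 - 10)*48 = -1*0 - 53*48 = 0 - 2544 = -2544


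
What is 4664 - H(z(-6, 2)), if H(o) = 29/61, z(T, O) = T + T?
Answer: 284475/61 ≈ 4663.5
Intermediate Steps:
z(T, O) = 2*T
H(o) = 29/61 (H(o) = 29*(1/61) = 29/61)
4664 - H(z(-6, 2)) = 4664 - 1*29/61 = 4664 - 29/61 = 284475/61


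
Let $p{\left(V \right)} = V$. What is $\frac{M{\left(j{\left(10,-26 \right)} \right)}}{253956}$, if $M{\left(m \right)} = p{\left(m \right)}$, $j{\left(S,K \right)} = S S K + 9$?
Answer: $- \frac{2591}{253956} \approx -0.010203$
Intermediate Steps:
$j{\left(S,K \right)} = 9 + K S^{2}$ ($j{\left(S,K \right)} = S^{2} K + 9 = K S^{2} + 9 = 9 + K S^{2}$)
$M{\left(m \right)} = m$
$\frac{M{\left(j{\left(10,-26 \right)} \right)}}{253956} = \frac{9 - 26 \cdot 10^{2}}{253956} = \left(9 - 2600\right) \frac{1}{253956} = \left(-2591\right) \frac{1}{253956} = - \frac{2591}{253956}$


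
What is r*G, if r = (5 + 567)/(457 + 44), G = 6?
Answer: 1144/167 ≈ 6.8503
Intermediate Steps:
r = 572/501 ≈ 1.1417
r*G = (572/501)*6 = 1144/167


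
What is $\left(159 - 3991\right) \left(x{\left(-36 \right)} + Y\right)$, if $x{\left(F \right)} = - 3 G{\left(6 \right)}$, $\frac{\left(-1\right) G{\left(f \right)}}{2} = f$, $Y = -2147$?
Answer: $8089352$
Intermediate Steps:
$G{\left(f \right)} = - 2 f$
$x{\left(F \right)} = 36$ ($x{\left(F \right)} = - 3 \left(\left(-2\right) 6\right) = \left(-3\right) \left(-12\right) = 36$)
$\left(159 - 3991\right) \left(x{\left(-36 \right)} + Y\right) = \left(159 - 3991\right) \left(36 - 2147\right) = \left(-3832\right) \left(-2111\right) = 8089352$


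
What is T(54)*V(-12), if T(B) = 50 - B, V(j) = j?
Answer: 48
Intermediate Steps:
T(54)*V(-12) = (50 - 1*54)*(-12) = (50 - 54)*(-12) = -4*(-12) = 48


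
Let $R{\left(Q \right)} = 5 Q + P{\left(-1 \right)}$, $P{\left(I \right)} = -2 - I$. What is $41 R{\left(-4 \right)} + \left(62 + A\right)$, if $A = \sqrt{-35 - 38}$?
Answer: $-799 + i \sqrt{73} \approx -799.0 + 8.544 i$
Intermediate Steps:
$R{\left(Q \right)} = -1 + 5 Q$ ($R{\left(Q \right)} = 5 Q - 1 = -1 + 5 Q$)
$A = i \sqrt{73}$ ($A = \sqrt{-73} = i \sqrt{73} \approx 8.544 i$)
$41 R{\left(-4 \right)} + \left(62 + A\right) = 41 \left(-1 + 5 \left(-4\right)\right) + \left(62 + i \sqrt{73}\right) = 41 \left(-1 - 20\right) + \left(62 + i \sqrt{73}\right) = 41 \left(-21\right) + \left(62 + i \sqrt{73}\right) = -861 + \left(62 + i \sqrt{73}\right) = -799 + i \sqrt{73}$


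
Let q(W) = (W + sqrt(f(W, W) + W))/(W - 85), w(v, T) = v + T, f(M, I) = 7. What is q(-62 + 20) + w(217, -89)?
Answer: 16298/127 - I*sqrt(35)/127 ≈ 128.33 - 0.046583*I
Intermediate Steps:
w(v, T) = T + v
q(W) = (W + sqrt(7 + W))/(-85 + W) (q(W) = (W + sqrt(7 + W))/(W - 85) = (W + sqrt(7 + W))/(-85 + W))
q(-62 + 20) + w(217, -89) = ((-62 + 20) + sqrt(7 + (-62 + 20)))/(-85 + (-62 + 20)) + (-89 + 217) = (-42 + sqrt(7 - 42))/(-85 - 42) + 128 = (-42 + sqrt(-35))/(-127) + 128 = -(-42 + I*sqrt(35))/127 + 128 = (42/127 - I*sqrt(35)/127) + 128 = 16298/127 - I*sqrt(35)/127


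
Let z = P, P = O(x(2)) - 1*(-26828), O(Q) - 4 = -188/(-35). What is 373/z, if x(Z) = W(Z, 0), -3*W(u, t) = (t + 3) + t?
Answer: 13055/939308 ≈ 0.013899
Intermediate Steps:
W(u, t) = -1 - 2*t/3 (W(u, t) = -((t + 3) + t)/3 = -((3 + t) + t)/3 = -(3 + 2*t)/3 = -1 - 2*t/3)
x(Z) = -1 (x(Z) = -1 - ⅔*0 = -1 + 0 = -1)
O(Q) = 328/35 (O(Q) = 4 - 188/(-35) = 4 - 188*(-1/35) = 4 + 188/35 = 328/35)
P = 939308/35 (P = 328/35 - 1*(-26828) = 328/35 + 26828 = 939308/35 ≈ 26837.)
z = 939308/35 ≈ 26837.
373/z = 373/(939308/35) = 373*(35/939308) = 13055/939308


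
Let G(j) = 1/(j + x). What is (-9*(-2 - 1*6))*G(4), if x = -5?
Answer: -72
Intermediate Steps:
G(j) = 1/(-5 + j) (G(j) = 1/(j - 5) = 1/(-5 + j))
(-9*(-2 - 1*6))*G(4) = (-9*(-2 - 1*6))/(-5 + 4) = -9*(-2 - 6)/(-1) = -9*(-8)*(-1) = 72*(-1) = -72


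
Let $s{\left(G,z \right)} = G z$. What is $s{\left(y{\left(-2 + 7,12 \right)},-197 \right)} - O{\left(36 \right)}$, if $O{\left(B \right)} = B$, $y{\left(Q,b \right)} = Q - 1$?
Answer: $-824$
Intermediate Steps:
$y{\left(Q,b \right)} = -1 + Q$
$s{\left(y{\left(-2 + 7,12 \right)},-197 \right)} - O{\left(36 \right)} = \left(-1 + \left(-2 + 7\right)\right) \left(-197\right) - 36 = \left(-1 + 5\right) \left(-197\right) - 36 = 4 \left(-197\right) - 36 = -788 - 36 = -824$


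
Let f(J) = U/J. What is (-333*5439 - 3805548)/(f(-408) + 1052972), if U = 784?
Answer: -286453485/53701474 ≈ -5.3342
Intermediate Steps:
f(J) = 784/J
(-333*5439 - 3805548)/(f(-408) + 1052972) = (-333*5439 - 3805548)/(784/(-408) + 1052972) = (-1811187 - 3805548)/(784*(-1/408) + 1052972) = -5616735/(-98/51 + 1052972) = -5616735/53701474/51 = -5616735*51/53701474 = -286453485/53701474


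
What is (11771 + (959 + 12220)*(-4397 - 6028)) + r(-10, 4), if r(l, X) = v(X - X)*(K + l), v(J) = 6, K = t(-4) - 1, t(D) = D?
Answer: -137379394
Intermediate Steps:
K = -5 (K = -4 - 1 = -5)
r(l, X) = -30 + 6*l (r(l, X) = 6*(-5 + l) = -30 + 6*l)
(11771 + (959 + 12220)*(-4397 - 6028)) + r(-10, 4) = (11771 + (959 + 12220)*(-4397 - 6028)) + (-30 + 6*(-10)) = (11771 + 13179*(-10425)) + (-30 - 60) = (11771 - 137391075) - 90 = -137379304 - 90 = -137379394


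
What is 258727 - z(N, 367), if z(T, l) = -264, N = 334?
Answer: 258991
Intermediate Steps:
258727 - z(N, 367) = 258727 - 1*(-264) = 258727 + 264 = 258991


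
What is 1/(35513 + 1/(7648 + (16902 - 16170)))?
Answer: 8380/297598941 ≈ 2.8159e-5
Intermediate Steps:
1/(35513 + 1/(7648 + (16902 - 16170))) = 1/(35513 + 1/(7648 + 732)) = 1/(35513 + 1/8380) = 1/(297598941/8380) = 8380/297598941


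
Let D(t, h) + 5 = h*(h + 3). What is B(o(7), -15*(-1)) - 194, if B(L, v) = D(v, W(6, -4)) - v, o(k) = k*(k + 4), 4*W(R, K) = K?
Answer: -216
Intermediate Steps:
W(R, K) = K/4
D(t, h) = -5 + h*(3 + h) (D(t, h) = -5 + h*(h + 3) = -5 + h*(3 + h))
o(k) = k*(4 + k)
B(L, v) = -7 - v (B(L, v) = (-5 + ((¼)*(-4))² + 3*((¼)*(-4))) - v = (-5 + (-1)² + 3*(-1)) - v = (-5 + 1 - 3) - v = -7 - v)
B(o(7), -15*(-1)) - 194 = (-7 - (-15)*(-1)) - 194 = (-7 - 1*15) - 194 = (-7 - 15) - 194 = -22 - 194 = -216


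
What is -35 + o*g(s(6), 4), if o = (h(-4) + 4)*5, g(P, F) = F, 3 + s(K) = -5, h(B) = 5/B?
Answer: 20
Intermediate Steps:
s(K) = -8 (s(K) = -3 - 5 = -8)
o = 55/4 (o = (5/(-4) + 4)*5 = (5*(-¼) + 4)*5 = (-5/4 + 4)*5 = (11/4)*5 = 55/4 ≈ 13.750)
-35 + o*g(s(6), 4) = -35 + (55/4)*4 = -35 + 55 = 20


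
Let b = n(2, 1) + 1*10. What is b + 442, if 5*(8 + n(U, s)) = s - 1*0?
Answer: 2221/5 ≈ 444.20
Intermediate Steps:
n(U, s) = -8 + s/5 (n(U, s) = -8 + (s - 1*0)/5 = -8 + (s + 0)/5 = -8 + s/5)
b = 11/5 (b = (-8 + (1/5)*1) + 1*10 = (-8 + 1/5) + 10 = -39/5 + 10 = 11/5 ≈ 2.2000)
b + 442 = 11/5 + 442 = 2221/5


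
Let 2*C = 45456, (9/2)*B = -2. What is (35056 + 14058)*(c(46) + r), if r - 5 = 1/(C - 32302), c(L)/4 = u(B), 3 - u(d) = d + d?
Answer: 43494891817/43083 ≈ 1.0096e+6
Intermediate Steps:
B = -4/9 (B = (2/9)*(-2) = -4/9 ≈ -0.44444)
u(d) = 3 - 2*d (u(d) = 3 - (d + d) = 3 - 2*d)
c(L) = 140/9 (c(L) = 4*(3 - 2*(-4/9)) = 4*(3 + 8/9) = 4*(35/9) = 140/9)
C = 22728 (C = (1/2)*45456 = 22728)
r = 47869/9574 (r = 5 + 1/(22728 - 32302) = 5 + 1/(-9574) = 5 - 1/9574 = 47869/9574 ≈ 4.9999)
(35056 + 14058)*(c(46) + r) = (35056 + 14058)*(140/9 + 47869/9574) = 49114*(1771181/86166) = 43494891817/43083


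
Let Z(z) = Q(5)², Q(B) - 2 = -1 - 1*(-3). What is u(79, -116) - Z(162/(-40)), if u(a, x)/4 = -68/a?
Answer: -1536/79 ≈ -19.443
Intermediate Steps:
Q(B) = 4 (Q(B) = 2 + (-1 - 1*(-3)) = 2 + (-1 + 3) = 2 + 2 = 4)
Z(z) = 16 (Z(z) = 4² = 16)
u(a, x) = -272/a (u(a, x) = 4*(-68/a) = -272/a)
u(79, -116) - Z(162/(-40)) = -272/79 - 1*16 = -272*1/79 - 16 = -272/79 - 16 = -1536/79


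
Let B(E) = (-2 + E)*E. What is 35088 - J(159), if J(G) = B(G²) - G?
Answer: -639043152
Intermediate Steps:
B(E) = E*(-2 + E)
J(G) = -G + G²*(-2 + G²) (J(G) = G²*(-2 + G²) - G = -G + G²*(-2 + G²))
35088 - J(159) = 35088 - 159*(-1 + 159*(-2 + 159²)) = 35088 - 159*(-1 + 159*(-2 + 25281)) = 35088 - 159*(-1 + 159*25279) = 35088 - 159*(-1 + 4019361) = 35088 - 159*4019360 = 35088 - 1*639078240 = 35088 - 639078240 = -639043152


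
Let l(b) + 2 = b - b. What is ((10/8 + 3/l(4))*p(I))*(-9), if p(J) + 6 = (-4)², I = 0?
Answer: 45/2 ≈ 22.500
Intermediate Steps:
p(J) = 10 (p(J) = -6 + (-4)² = -6 + 16 = 10)
l(b) = -2 (l(b) = -2 + (b - b) = -2 + 0 = -2)
((10/8 + 3/l(4))*p(I))*(-9) = ((10/8 + 3/(-2))*10)*(-9) = ((10*(⅛) + 3*(-½))*10)*(-9) = ((5/4 - 3/2)*10)*(-9) = -¼*10*(-9) = -5/2*(-9) = 45/2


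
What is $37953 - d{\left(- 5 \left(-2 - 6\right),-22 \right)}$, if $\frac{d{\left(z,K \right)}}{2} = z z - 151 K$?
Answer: $28109$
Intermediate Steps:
$d{\left(z,K \right)} = - 302 K + 2 z^{2}$ ($d{\left(z,K \right)} = 2 \left(z z - 151 K\right) = 2 \left(z^{2} - 151 K\right) = - 302 K + 2 z^{2}$)
$37953 - d{\left(- 5 \left(-2 - 6\right),-22 \right)} = 37953 - \left(\left(-302\right) \left(-22\right) + 2 \left(- 5 \left(-2 - 6\right)\right)^{2}\right) = 37953 - \left(6644 + 2 \left(\left(-5\right) \left(-8\right)\right)^{2}\right) = 37953 - \left(6644 + 2 \cdot 40^{2}\right) = 37953 - \left(6644 + 2 \cdot 1600\right) = 37953 - \left(6644 + 3200\right) = 37953 - 9844 = 28109$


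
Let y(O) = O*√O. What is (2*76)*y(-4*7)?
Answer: -8512*I*√7 ≈ -22521.0*I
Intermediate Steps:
y(O) = O^(3/2)
(2*76)*y(-4*7) = (2*76)*(-4*7)^(3/2) = 152*(-28)^(3/2) = 152*(-56*I*√7) = -8512*I*√7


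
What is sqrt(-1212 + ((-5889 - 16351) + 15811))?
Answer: 3*I*sqrt(849) ≈ 87.413*I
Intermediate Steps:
sqrt(-1212 + ((-5889 - 16351) + 15811)) = sqrt(-1212 + (-22240 + 15811)) = sqrt(-1212 - 6429) = sqrt(-7641) = 3*I*sqrt(849)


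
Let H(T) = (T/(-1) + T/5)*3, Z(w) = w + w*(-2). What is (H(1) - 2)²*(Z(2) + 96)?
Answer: 45496/25 ≈ 1819.8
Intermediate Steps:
Z(w) = -w (Z(w) = w - 2*w = -w)
H(T) = -12*T/5 (H(T) = (T*(-1) + T*(⅕))*3 = (-T + T/5)*3 = -4*T/5*3 = -12*T/5)
(H(1) - 2)²*(Z(2) + 96) = (-12/5*1 - 2)²*(-1*2 + 96) = (-12/5 - 2)²*(-2 + 96) = (-22/5)²*94 = (484/25)*94 = 45496/25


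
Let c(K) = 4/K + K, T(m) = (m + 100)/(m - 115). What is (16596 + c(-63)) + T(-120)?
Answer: 48954277/2961 ≈ 16533.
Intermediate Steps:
T(m) = (100 + m)/(-115 + m)
c(K) = K + 4/K
(16596 + c(-63)) + T(-120) = (16596 + (-63 + 4/(-63))) + (100 - 120)/(-115 - 120) = (16596 + (-63 + 4*(-1/63))) - 20/(-235) = (16596 + (-63 - 4/63)) - 1/235*(-20) = (16596 - 3973/63) + 4/47 = 1041575/63 + 4/47 = 48954277/2961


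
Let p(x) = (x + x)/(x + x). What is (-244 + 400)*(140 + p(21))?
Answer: 21996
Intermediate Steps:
p(x) = 1 (p(x) = (2*x)/((2*x)) = (2*x)*(1/(2*x)) = 1)
(-244 + 400)*(140 + p(21)) = (-244 + 400)*(140 + 1) = 156*141 = 21996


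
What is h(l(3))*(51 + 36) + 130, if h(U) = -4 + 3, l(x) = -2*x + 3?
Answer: 43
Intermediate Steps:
l(x) = 3 - 2*x
h(U) = -1
h(l(3))*(51 + 36) + 130 = -(51 + 36) + 130 = -1*87 + 130 = -87 + 130 = 43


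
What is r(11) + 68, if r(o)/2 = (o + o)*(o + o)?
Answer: 1036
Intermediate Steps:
r(o) = 8*o² (r(o) = 2*((o + o)*(o + o)) = 2*((2*o)*(2*o)) = 2*(4*o²) = 8*o²)
r(11) + 68 = 8*11² + 68 = 8*121 + 68 = 968 + 68 = 1036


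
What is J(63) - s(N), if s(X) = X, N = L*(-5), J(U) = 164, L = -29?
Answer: 19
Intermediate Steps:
N = 145 (N = -29*(-5) = 145)
J(63) - s(N) = 164 - 1*145 = 164 - 145 = 19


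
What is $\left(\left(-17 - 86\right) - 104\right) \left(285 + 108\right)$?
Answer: $-81351$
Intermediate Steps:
$\left(\left(-17 - 86\right) - 104\right) \left(285 + 108\right) = \left(\left(-17 - 86\right) - 104\right) 393 = \left(-103 - 104\right) 393 = \left(-207\right) 393 = -81351$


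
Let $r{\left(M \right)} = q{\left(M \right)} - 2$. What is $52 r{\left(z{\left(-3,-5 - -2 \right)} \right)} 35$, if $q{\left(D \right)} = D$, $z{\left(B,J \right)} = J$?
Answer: $-9100$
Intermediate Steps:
$r{\left(M \right)} = -2 + M$ ($r{\left(M \right)} = M - 2 = -2 + M$)
$52 r{\left(z{\left(-3,-5 - -2 \right)} \right)} 35 = 52 \left(-2 - 3\right) 35 = 52 \left(-5\right) 35 = \left(-260\right) 35 = -9100$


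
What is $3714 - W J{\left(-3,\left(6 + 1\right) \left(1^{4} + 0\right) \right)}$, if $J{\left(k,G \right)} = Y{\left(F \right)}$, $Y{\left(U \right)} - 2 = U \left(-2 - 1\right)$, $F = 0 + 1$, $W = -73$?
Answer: $3641$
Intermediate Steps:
$F = 1$
$Y{\left(U \right)} = 2 - 3 U$ ($Y{\left(U \right)} = 2 + U \left(-2 - 1\right) = 2 + U \left(-3\right) = 2 - 3 U$)
$J{\left(k,G \right)} = -1$ ($J{\left(k,G \right)} = 2 - 3 = -1$)
$3714 - W J{\left(-3,\left(6 + 1\right) \left(1^{4} + 0\right) \right)} = 3714 - \left(-73\right) \left(-1\right) = 3714 - 73 = 3641$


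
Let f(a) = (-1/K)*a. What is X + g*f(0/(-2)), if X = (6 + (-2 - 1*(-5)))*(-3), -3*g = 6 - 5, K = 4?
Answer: -27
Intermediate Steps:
f(a) = -a/4 (f(a) = (-1/4)*a = (-1*¼)*a = -a/4)
g = -⅓ (g = -(6 - 5)/3 = -⅓*1 = -⅓ ≈ -0.33333)
X = -27 (X = (6 + (-2 + 5))*(-3) = (6 + 3)*(-3) = 9*(-3) = -27)
X + g*f(0/(-2)) = -27 - (-1)*0/(-2)/12 = -27 - (-1)*0*(-½)/12 = -27 - (-1)*0/12 = -27 - ⅓*0 = -27 + 0 = -27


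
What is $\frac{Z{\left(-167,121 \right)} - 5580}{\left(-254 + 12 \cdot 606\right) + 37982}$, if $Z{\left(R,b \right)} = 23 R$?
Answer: $- \frac{9421}{45000} \approx -0.20936$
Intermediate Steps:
$\frac{Z{\left(-167,121 \right)} - 5580}{\left(-254 + 12 \cdot 606\right) + 37982} = \frac{23 \left(-167\right) - 5580}{\left(-254 + 12 \cdot 606\right) + 37982} = \frac{-3841 - 5580}{\left(-254 + 7272\right) + 37982} = - \frac{9421}{7018 + 37982} = - \frac{9421}{45000}$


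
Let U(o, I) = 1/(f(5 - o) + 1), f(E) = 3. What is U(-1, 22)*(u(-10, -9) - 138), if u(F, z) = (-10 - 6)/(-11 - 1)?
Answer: -205/6 ≈ -34.167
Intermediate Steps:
U(o, I) = ¼ (U(o, I) = 1/(3 + 1) = 1/4 = ¼)
u(F, z) = 4/3 (u(F, z) = -16/(-12) = -16*(-1/12) = 4/3)
U(-1, 22)*(u(-10, -9) - 138) = (4/3 - 138)/4 = (¼)*(-410/3) = -205/6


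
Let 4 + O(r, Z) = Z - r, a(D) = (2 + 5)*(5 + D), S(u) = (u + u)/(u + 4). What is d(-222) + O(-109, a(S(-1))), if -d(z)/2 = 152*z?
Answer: 202870/3 ≈ 67623.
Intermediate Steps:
d(z) = -304*z
S(u) = 2*u/(4 + u) (S(u) = (2*u)/(4 + u) = 2*u/(4 + u))
a(D) = 35 + 7*D (a(D) = 7*(5 + D) = 35 + 7*D)
O(r, Z) = -4 + Z - r (O(r, Z) = -4 + (Z - r) = -4 + Z - r)
d(-222) + O(-109, a(S(-1))) = -304*(-222) + (-4 + (35 + 7*(2*(-1)/(4 - 1))) - 1*(-109)) = 67488 + (-4 + (35 + 7*(2*(-1)/3)) + 109) = 67488 + (-4 + (35 + 7*(2*(-1)*(⅓))) + 109) = 67488 + (-4 + (35 + 7*(-⅔)) + 109) = 67488 + (-4 + (35 - 14/3) + 109) = 67488 + (-4 + 91/3 + 109) = 67488 + 406/3 = 202870/3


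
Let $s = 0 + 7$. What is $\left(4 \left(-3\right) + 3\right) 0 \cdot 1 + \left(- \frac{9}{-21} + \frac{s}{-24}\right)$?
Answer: $\frac{23}{168} \approx 0.1369$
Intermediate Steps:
$s = 7$
$\left(4 \left(-3\right) + 3\right) 0 \cdot 1 + \left(- \frac{9}{-21} + \frac{s}{-24}\right) = \left(4 \left(-3\right) + 3\right) 0 \cdot 1 + \left(- \frac{9}{-21} + \frac{7}{-24}\right) = \left(-12 + 3\right) 0 + \left(\left(-9\right) \left(- \frac{1}{21}\right) + 7 \left(- \frac{1}{24}\right)\right) = \left(-9\right) 0 + \left(\frac{3}{7} - \frac{7}{24}\right) = 0 + \frac{23}{168} = \frac{23}{168}$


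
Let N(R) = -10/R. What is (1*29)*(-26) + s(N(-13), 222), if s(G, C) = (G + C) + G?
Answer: -6896/13 ≈ -530.46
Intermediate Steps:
s(G, C) = C + 2*G (s(G, C) = (C + G) + G = C + 2*G)
(1*29)*(-26) + s(N(-13), 222) = (1*29)*(-26) + (222 + 2*(-10/(-13))) = 29*(-26) + (222 + 2*(-10*(-1/13))) = -754 + (222 + 2*(10/13)) = -754 + (222 + 20/13) = -754 + 2906/13 = -6896/13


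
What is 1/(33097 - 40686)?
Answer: -1/7589 ≈ -0.00013177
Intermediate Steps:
1/(33097 - 40686) = 1/(-7589) = -1/7589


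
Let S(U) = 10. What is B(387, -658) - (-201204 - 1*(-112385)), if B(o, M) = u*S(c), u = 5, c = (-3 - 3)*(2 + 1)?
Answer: 88869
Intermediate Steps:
c = -18 (c = -6*3 = -18)
B(o, M) = 50 (B(o, M) = 5*10 = 50)
B(387, -658) - (-201204 - 1*(-112385)) = 50 - (-201204 - 1*(-112385)) = 50 - (-201204 + 112385) = 50 - 1*(-88819) = 50 + 88819 = 88869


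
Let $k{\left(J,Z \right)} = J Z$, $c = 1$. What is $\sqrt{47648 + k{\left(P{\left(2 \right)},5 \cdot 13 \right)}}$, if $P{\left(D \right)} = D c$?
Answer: $\sqrt{47778} \approx 218.58$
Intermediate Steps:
$P{\left(D \right)} = D$ ($P{\left(D \right)} = D 1 = D$)
$\sqrt{47648 + k{\left(P{\left(2 \right)},5 \cdot 13 \right)}} = \sqrt{47648 + 2 \cdot 5 \cdot 13} = \sqrt{47648 + 2 \cdot 65} = \sqrt{47648 + 130} = \sqrt{47778}$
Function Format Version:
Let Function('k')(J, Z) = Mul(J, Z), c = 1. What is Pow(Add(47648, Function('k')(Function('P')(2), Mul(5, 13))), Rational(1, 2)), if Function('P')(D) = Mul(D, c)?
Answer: Pow(47778, Rational(1, 2)) ≈ 218.58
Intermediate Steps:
Function('P')(D) = D (Function('P')(D) = Mul(D, 1) = D)
Pow(Add(47648, Function('k')(Function('P')(2), Mul(5, 13))), Rational(1, 2)) = Pow(Add(47648, Mul(2, Mul(5, 13))), Rational(1, 2)) = Pow(Add(47648, Mul(2, 65)), Rational(1, 2)) = Pow(Add(47648, 130), Rational(1, 2)) = Pow(47778, Rational(1, 2))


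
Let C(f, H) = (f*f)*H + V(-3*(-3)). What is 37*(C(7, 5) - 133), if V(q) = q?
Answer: 4477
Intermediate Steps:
C(f, H) = 9 + H*f² (C(f, H) = (f*f)*H - 3*(-3) = f²*H + 9 = H*f² + 9 = 9 + H*f²)
37*(C(7, 5) - 133) = 37*((9 + 5*7²) - 133) = 37*((9 + 5*49) - 133) = 37*((9 + 245) - 133) = 37*(254 - 133) = 37*121 = 4477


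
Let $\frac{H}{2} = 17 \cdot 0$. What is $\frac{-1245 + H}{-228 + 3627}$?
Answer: $- \frac{415}{1133} \approx -0.36628$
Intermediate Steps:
$H = 0$ ($H = 2 \cdot 17 \cdot 0 = 2 \cdot 0 = 0$)
$\frac{-1245 + H}{-228 + 3627} = \frac{-1245 + 0}{-228 + 3627} = - \frac{1245}{3399} = \left(-1245\right) \frac{1}{3399} = - \frac{415}{1133}$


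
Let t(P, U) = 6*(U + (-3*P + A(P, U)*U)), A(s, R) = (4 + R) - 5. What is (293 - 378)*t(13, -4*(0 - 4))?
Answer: -110670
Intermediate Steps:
A(s, R) = -1 + R
t(P, U) = -18*P + 6*U + 6*U*(-1 + U) (t(P, U) = 6*(U + (-3*P + (-1 + U)*U)) = 6*(U + (-3*P + U*(-1 + U))) = 6*(U - 3*P + U*(-1 + U)) = -18*P + 6*U + 6*U*(-1 + U))
(293 - 378)*t(13, -4*(0 - 4)) = (293 - 378)*(-18*13 + 6*(-4*(0 - 4))**2) = -85*(-234 + 6*(-4*(-4))**2) = -85*(-234 + 6*16**2) = -85*(-234 + 6*256) = -85*(-234 + 1536) = -85*1302 = -110670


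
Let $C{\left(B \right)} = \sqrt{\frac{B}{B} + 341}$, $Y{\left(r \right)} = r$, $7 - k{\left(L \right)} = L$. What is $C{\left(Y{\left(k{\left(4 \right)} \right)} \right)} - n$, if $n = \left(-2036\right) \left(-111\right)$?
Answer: $-225996 + 3 \sqrt{38} \approx -2.2598 \cdot 10^{5}$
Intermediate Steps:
$k{\left(L \right)} = 7 - L$
$C{\left(B \right)} = 3 \sqrt{38}$ ($C{\left(B \right)} = \sqrt{1 + 341} = \sqrt{342} = 3 \sqrt{38}$)
$n = 225996$
$C{\left(Y{\left(k{\left(4 \right)} \right)} \right)} - n = 3 \sqrt{38} - 225996 = -225996 + 3 \sqrt{38}$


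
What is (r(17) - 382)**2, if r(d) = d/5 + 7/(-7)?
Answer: 3602404/25 ≈ 1.4410e+5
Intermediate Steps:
r(d) = -1 + d/5 (r(d) = d*(1/5) + 7*(-1/7) = d/5 - 1 = -1 + d/5)
(r(17) - 382)**2 = ((-1 + (1/5)*17) - 382)**2 = ((-1 + 17/5) - 382)**2 = (12/5 - 382)**2 = (-1898/5)**2 = 3602404/25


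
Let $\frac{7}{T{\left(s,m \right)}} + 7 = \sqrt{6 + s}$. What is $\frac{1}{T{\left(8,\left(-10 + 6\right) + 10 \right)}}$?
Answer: $-1 + \frac{\sqrt{14}}{7} \approx -0.46548$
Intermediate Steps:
$T{\left(s,m \right)} = \frac{7}{-7 + \sqrt{6 + s}}$
$\frac{1}{T{\left(8,\left(-10 + 6\right) + 10 \right)}} = \frac{1}{7 \frac{1}{-7 + \sqrt{6 + 8}}} = \frac{1}{7 \frac{1}{-7 + \sqrt{14}}} = -1 + \frac{\sqrt{14}}{7}$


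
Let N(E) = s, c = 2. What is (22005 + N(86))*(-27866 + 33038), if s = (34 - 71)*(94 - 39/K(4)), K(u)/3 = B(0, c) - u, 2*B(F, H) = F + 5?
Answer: 94163156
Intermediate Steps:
B(F, H) = 5/2 + F/2 (B(F, H) = (F + 5)/2 = (5 + F)/2 = 5/2 + F/2)
K(u) = 15/2 - 3*u (K(u) = 3*((5/2 + (1/2)*0) - u) = 3*((5/2 + 0) - u) = 3*(5/2 - u) = 15/2 - 3*u)
s = -11396/3 (s = (34 - 71)*(94 - 39/(15/2 - 3*4)) = -37*(94 - 39/(15/2 - 12)) = -37*(94 - 39/(-9/2)) = -37*(94 - 39*(-2/9)) = -37*(94 + 26/3) = -37*308/3 = -11396/3 ≈ -3798.7)
N(E) = -11396/3
(22005 + N(86))*(-27866 + 33038) = (22005 - 11396/3)*(-27866 + 33038) = (54619/3)*5172 = 94163156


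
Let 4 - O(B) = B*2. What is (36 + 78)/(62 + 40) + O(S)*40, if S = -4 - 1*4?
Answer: 13619/17 ≈ 801.12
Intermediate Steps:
S = -8 (S = -4 - 4 = -8)
O(B) = 4 - 2*B (O(B) = 4 - B*2 = 4 - 2*B)
(36 + 78)/(62 + 40) + O(S)*40 = (36 + 78)/(62 + 40) + (4 - 2*(-8))*40 = 114/102 + (4 + 16)*40 = 114*(1/102) + 20*40 = 19/17 + 800 = 13619/17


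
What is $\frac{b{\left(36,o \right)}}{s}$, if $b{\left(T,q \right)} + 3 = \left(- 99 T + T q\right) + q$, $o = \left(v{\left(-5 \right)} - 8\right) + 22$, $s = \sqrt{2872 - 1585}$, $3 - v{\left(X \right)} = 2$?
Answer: $- \frac{1004 \sqrt{143}}{143} \approx -83.959$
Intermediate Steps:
$v{\left(X \right)} = 1$ ($v{\left(X \right)} = 3 - 2 = 1$)
$s = 3 \sqrt{143}$ ($s = \sqrt{1287} = 3 \sqrt{143} \approx 35.875$)
$o = 15$ ($o = \left(1 - 8\right) + 22 = -7 + 22 = 15$)
$b{\left(T,q \right)} = -3 + q - 99 T + T q$ ($b{\left(T,q \right)} = -3 + \left(\left(- 99 T + T q\right) + q\right) = -3 + \left(q - 99 T + T q\right) = -3 + q - 99 T + T q$)
$\frac{b{\left(36,o \right)}}{s} = \frac{-3 + 15 - 3564 + 36 \cdot 15}{3 \sqrt{143}} = \left(-3 + 15 - 3564 + 540\right) \frac{\sqrt{143}}{429} = - 3012 \frac{\sqrt{143}}{429} = - \frac{1004 \sqrt{143}}{143}$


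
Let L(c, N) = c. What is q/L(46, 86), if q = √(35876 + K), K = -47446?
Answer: I*√11570/46 ≈ 2.3383*I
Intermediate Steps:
q = I*√11570 (q = √(35876 - 47446) = √(-11570) = I*√11570 ≈ 107.56*I)
q/L(46, 86) = (I*√11570)/46 = (I*√11570)*(1/46) = I*√11570/46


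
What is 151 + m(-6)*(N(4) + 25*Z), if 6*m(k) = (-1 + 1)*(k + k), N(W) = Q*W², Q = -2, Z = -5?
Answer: 151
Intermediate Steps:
N(W) = -2*W²
m(k) = 0 (m(k) = ((-1 + 1)*(k + k))/6 = (0*(2*k))/6 = (⅙)*0 = 0)
151 + m(-6)*(N(4) + 25*Z) = 151 + 0*(-2*4² + 25*(-5)) = 151 + 0*(-2*16 - 125) = 151 + 0*(-32 - 125) = 151 + 0*(-157) = 151 + 0 = 151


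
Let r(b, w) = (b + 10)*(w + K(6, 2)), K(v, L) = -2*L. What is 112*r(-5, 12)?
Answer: 4480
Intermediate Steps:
r(b, w) = (-4 + w)*(10 + b) (r(b, w) = (b + 10)*(w - 2*2) = (10 + b)*(w - 4) = (10 + b)*(-4 + w) = (-4 + w)*(10 + b))
112*r(-5, 12) = 112*(-40 - 4*(-5) + 10*12 - 5*12) = 112*(-40 + 20 + 120 - 60) = 112*40 = 4480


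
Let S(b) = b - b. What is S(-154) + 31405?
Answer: 31405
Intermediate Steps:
S(b) = 0
S(-154) + 31405 = 0 + 31405 = 31405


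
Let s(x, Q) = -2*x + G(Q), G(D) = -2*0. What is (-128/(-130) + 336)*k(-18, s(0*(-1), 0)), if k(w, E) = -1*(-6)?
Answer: 131424/65 ≈ 2021.9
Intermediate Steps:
G(D) = 0
s(x, Q) = -2*x (s(x, Q) = -2*x + 0 = -2*x)
k(w, E) = 6
(-128/(-130) + 336)*k(-18, s(0*(-1), 0)) = (-128/(-130) + 336)*6 = (-128*(-1/130) + 336)*6 = (64/65 + 336)*6 = (21904/65)*6 = 131424/65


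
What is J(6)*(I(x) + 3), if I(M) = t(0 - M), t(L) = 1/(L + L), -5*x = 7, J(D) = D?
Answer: 141/7 ≈ 20.143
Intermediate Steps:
x = -7/5 (x = -⅕*7 = -7/5 ≈ -1.4000)
t(L) = 1/(2*L)
I(M) = -1/(2*M) (I(M) = 1/(2*(0 - M)) = 1/(2*((-M))) = (-1/M)/2 = -1/(2*M))
J(6)*(I(x) + 3) = 6*(-1/(2*(-7/5)) + 3) = 6*(-½*(-5/7) + 3) = 6*(5/14 + 3) = 6*(47/14) = 141/7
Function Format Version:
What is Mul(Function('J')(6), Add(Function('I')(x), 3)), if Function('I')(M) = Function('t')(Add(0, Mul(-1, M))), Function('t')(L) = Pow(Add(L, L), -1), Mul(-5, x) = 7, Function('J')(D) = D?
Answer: Rational(141, 7) ≈ 20.143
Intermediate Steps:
x = Rational(-7, 5) (x = Mul(Rational(-1, 5), 7) = Rational(-7, 5) ≈ -1.4000)
Function('t')(L) = Mul(Rational(1, 2), Pow(L, -1)) (Function('t')(L) = Pow(Mul(2, L), -1) = Mul(Rational(1, 2), Pow(L, -1)))
Function('I')(M) = Mul(Rational(-1, 2), Pow(M, -1)) (Function('I')(M) = Mul(Rational(1, 2), Pow(Add(0, Mul(-1, M)), -1)) = Mul(Rational(1, 2), Pow(Mul(-1, M), -1)) = Mul(Rational(1, 2), Mul(-1, Pow(M, -1))) = Mul(Rational(-1, 2), Pow(M, -1)))
Mul(Function('J')(6), Add(Function('I')(x), 3)) = Mul(6, Add(Mul(Rational(-1, 2), Pow(Rational(-7, 5), -1)), 3)) = Mul(6, Add(Mul(Rational(-1, 2), Rational(-5, 7)), 3)) = Mul(6, Add(Rational(5, 14), 3)) = Mul(6, Rational(47, 14)) = Rational(141, 7)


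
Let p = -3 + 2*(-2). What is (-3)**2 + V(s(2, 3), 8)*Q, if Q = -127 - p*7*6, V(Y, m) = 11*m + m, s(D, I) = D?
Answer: 16041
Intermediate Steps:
p = -7 (p = -3 - 4 = -7)
V(Y, m) = 12*m
Q = 167 (Q = -127 - (-7*7)*6 = -127 - (-49)*6 = -127 - 1*(-294) = -127 + 294 = 167)
(-3)**2 + V(s(2, 3), 8)*Q = (-3)**2 + (12*8)*167 = 9 + 96*167 = 9 + 16032 = 16041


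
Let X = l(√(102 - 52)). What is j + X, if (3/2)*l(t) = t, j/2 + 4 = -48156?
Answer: -96320 + 10*√2/3 ≈ -96315.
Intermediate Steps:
j = -96320 (j = -8 + 2*(-48156) = -8 - 96312 = -96320)
l(t) = 2*t/3
X = 10*√2/3 (X = 2*√(102 - 52)/3 = 2*√50/3 = 2*(5*√2)/3 = 10*√2/3 ≈ 4.7140)
j + X = -96320 + 10*√2/3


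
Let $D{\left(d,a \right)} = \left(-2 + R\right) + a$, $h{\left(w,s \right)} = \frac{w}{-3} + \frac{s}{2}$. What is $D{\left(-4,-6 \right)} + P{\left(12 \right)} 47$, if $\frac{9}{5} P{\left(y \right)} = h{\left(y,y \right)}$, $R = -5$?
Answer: $\frac{353}{9} \approx 39.222$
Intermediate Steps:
$h{\left(w,s \right)} = \frac{s}{2} - \frac{w}{3}$ ($h{\left(w,s \right)} = w \left(- \frac{1}{3}\right) + s \frac{1}{2} = - \frac{w}{3} + \frac{s}{2} = \frac{s}{2} - \frac{w}{3}$)
$P{\left(y \right)} = \frac{5 y}{54}$ ($P{\left(y \right)} = \frac{5 \left(\frac{y}{2} - \frac{y}{3}\right)}{9} = \frac{5 \frac{y}{6}}{9} = \frac{5 y}{54}$)
$D{\left(d,a \right)} = -7 + a$ ($D{\left(d,a \right)} = \left(-2 - 5\right) + a = -7 + a$)
$D{\left(-4,-6 \right)} + P{\left(12 \right)} 47 = \left(-7 - 6\right) + \frac{5}{54} \cdot 12 \cdot 47 = -13 + \frac{10}{9} \cdot 47 = -13 + \frac{470}{9} = \frac{353}{9}$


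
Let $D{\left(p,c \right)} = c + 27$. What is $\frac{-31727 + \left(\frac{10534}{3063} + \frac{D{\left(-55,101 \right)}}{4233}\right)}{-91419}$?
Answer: $\frac{1474254893}{4248420819} \approx 0.34701$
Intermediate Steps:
$D{\left(p,c \right)} = 27 + c$
$\frac{-31727 + \left(\frac{10534}{3063} + \frac{D{\left(-55,101 \right)}}{4233}\right)}{-91419} = \frac{-31727 + \left(\frac{10534}{3063} + \frac{27 + 101}{4233}\right)}{-91419} = \left(-31727 + \left(10534 \cdot \frac{1}{3063} + 128 \cdot \frac{1}{4233}\right)\right) \left(- \frac{1}{91419}\right) = \left(-31727 + \left(\frac{10534}{3063} + \frac{128}{4233}\right)\right) \left(- \frac{1}{91419}\right) = \left(-31727 + \frac{4998054}{1440631}\right) \left(- \frac{1}{91419}\right) = \left(- \frac{45701901683}{1440631}\right) \left(- \frac{1}{91419}\right) = \frac{1474254893}{4248420819}$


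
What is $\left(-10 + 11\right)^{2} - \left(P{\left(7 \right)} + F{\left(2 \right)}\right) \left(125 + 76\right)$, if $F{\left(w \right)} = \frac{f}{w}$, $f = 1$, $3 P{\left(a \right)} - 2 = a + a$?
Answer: $- \frac{2343}{2} \approx -1171.5$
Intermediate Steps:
$P{\left(a \right)} = \frac{2}{3} + \frac{2 a}{3}$ ($P{\left(a \right)} = \frac{2}{3} + \frac{a + a}{3} = \frac{2}{3} + \frac{2 a}{3}$)
$F{\left(w \right)} = \frac{1}{w}$ ($F{\left(w \right)} = 1 \frac{1}{w} = \frac{1}{w}$)
$\left(-10 + 11\right)^{2} - \left(P{\left(7 \right)} + F{\left(2 \right)}\right) \left(125 + 76\right) = \left(-10 + 11\right)^{2} - \left(\left(\frac{2}{3} + \frac{2}{3} \cdot 7\right) + \frac{1}{2}\right) \left(125 + 76\right) = 1^{2} - \left(\left(\frac{2}{3} + \frac{14}{3}\right) + \frac{1}{2}\right) 201 = 1 - \left(\frac{16}{3} + \frac{1}{2}\right) 201 = 1 - \frac{35}{6} \cdot 201 = 1 - \frac{2345}{2} = - \frac{2343}{2}$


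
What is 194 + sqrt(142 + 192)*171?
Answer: 194 + 171*sqrt(334) ≈ 3319.1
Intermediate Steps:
194 + sqrt(142 + 192)*171 = 194 + sqrt(334)*171 = 194 + 171*sqrt(334)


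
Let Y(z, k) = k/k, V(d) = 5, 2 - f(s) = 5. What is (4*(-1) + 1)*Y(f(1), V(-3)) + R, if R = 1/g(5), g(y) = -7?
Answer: -22/7 ≈ -3.1429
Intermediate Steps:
f(s) = -3 (f(s) = 2 - 1*5 = 2 - 5 = -3)
Y(z, k) = 1
R = -⅐ (R = 1/(-7) = -⅐ ≈ -0.14286)
(4*(-1) + 1)*Y(f(1), V(-3)) + R = (4*(-1) + 1)*1 - ⅐ = (-4 + 1)*1 - ⅐ = -3*1 - ⅐ = -3 - ⅐ = -22/7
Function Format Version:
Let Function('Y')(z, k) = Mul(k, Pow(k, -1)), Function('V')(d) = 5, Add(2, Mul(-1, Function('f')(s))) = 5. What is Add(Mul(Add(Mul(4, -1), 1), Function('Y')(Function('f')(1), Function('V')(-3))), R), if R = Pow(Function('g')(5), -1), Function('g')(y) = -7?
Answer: Rational(-22, 7) ≈ -3.1429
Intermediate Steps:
Function('f')(s) = -3 (Function('f')(s) = Add(2, Mul(-1, 5)) = Add(2, -5) = -3)
Function('Y')(z, k) = 1
R = Rational(-1, 7) (R = Pow(-7, -1) = Rational(-1, 7) ≈ -0.14286)
Add(Mul(Add(Mul(4, -1), 1), Function('Y')(Function('f')(1), Function('V')(-3))), R) = Add(Mul(Add(Mul(4, -1), 1), 1), Rational(-1, 7)) = Add(Mul(Add(-4, 1), 1), Rational(-1, 7)) = Add(Mul(-3, 1), Rational(-1, 7)) = Add(-3, Rational(-1, 7)) = Rational(-22, 7)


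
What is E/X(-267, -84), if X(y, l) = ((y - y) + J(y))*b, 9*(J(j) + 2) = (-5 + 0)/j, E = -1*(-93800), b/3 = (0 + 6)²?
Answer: -2087050/4801 ≈ -434.71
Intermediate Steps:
b = 108 (b = 3*(0 + 6)² = 3*6² = 3*36 = 108)
E = 93800
J(j) = -2 - 5/(9*j) (J(j) = -2 + ((-5 + 0)/j)/9 = -2 + (-5/j)/9 = -2 - 5/(9*j))
X(y, l) = -216 - 60/y (X(y, l) = ((y - y) + (-2 - 5/(9*y)))*108 = (0 + (-2 - 5/(9*y)))*108 = (-2 - 5/(9*y))*108 = -216 - 60/y)
E/X(-267, -84) = 93800/(-216 - 60/(-267)) = 93800/(-216 - 60*(-1/267)) = 93800/(-216 + 20/89) = 93800/(-19204/89) = 93800*(-89/19204) = -2087050/4801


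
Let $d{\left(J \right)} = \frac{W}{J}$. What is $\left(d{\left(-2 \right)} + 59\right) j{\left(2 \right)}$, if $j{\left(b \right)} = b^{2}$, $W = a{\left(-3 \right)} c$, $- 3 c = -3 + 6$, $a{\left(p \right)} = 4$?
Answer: $244$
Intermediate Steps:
$c = -1$ ($c = - \frac{-3 + 6}{3} = \left(- \frac{1}{3}\right) 3 = -1$)
$W = -4$ ($W = 4 \left(-1\right) = -4$)
$d{\left(J \right)} = - \frac{4}{J}$
$\left(d{\left(-2 \right)} + 59\right) j{\left(2 \right)} = \left(- \frac{4}{-2} + 59\right) 2^{2} = \left(\left(-4\right) \left(- \frac{1}{2}\right) + 59\right) 4 = \left(2 + 59\right) 4 = 61 \cdot 4 = 244$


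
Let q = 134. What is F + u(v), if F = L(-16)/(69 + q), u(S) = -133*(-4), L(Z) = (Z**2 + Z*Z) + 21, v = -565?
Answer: 108529/203 ≈ 534.63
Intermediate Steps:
L(Z) = 21 + 2*Z**2 (L(Z) = (Z**2 + Z**2) + 21 = 2*Z**2 + 21 = 21 + 2*Z**2)
u(S) = 532
F = 533/203 (F = (21 + 2*(-16)**2)/(69 + 134) = (21 + 2*256)/203 = (21 + 512)*(1/203) = 533*(1/203) = 533/203 ≈ 2.6256)
F + u(v) = 533/203 + 532 = 108529/203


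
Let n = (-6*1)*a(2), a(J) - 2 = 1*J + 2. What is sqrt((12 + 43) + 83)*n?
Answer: -36*sqrt(138) ≈ -422.90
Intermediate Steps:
a(J) = 4 + J (a(J) = 2 + (1*J + 2) = 2 + (J + 2) = 2 + (2 + J) = 4 + J)
n = -36 (n = (-6*1)*(4 + 2) = -6*6 = -36)
sqrt((12 + 43) + 83)*n = sqrt((12 + 43) + 83)*(-36) = sqrt(55 + 83)*(-36) = sqrt(138)*(-36) = -36*sqrt(138)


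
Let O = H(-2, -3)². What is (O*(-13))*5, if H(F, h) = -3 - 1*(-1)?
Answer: -260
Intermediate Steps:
H(F, h) = -2 (H(F, h) = -3 + 1 = -2)
O = 4 (O = (-2)² = 4)
(O*(-13))*5 = (4*(-13))*5 = -52*5 = -260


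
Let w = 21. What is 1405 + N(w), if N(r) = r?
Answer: 1426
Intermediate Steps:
1405 + N(w) = 1405 + 21 = 1426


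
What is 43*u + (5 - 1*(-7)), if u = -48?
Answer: -2052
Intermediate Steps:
43*u + (5 - 1*(-7)) = 43*(-48) + (5 - 1*(-7)) = -2064 + (5 + 7) = -2064 + 12 = -2052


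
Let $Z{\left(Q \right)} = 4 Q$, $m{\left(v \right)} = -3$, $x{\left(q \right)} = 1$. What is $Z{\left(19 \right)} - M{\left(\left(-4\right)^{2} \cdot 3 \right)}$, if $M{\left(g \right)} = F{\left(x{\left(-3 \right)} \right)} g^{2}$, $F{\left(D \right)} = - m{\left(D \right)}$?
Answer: $-6836$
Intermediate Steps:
$F{\left(D \right)} = 3$ ($F{\left(D \right)} = \left(-1\right) \left(-3\right) = 3$)
$M{\left(g \right)} = 3 g^{2}$
$Z{\left(19 \right)} - M{\left(\left(-4\right)^{2} \cdot 3 \right)} = 4 \cdot 19 - 3 \left(\left(-4\right)^{2} \cdot 3\right)^{2} = 76 - 3 \left(16 \cdot 3\right)^{2} = 76 - 3 \cdot 48^{2} = 76 - 3 \cdot 2304 = 76 - 6912 = -6836$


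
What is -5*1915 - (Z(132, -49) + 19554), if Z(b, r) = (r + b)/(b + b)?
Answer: -7690139/264 ≈ -29129.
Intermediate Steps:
Z(b, r) = (b + r)/(2*b) (Z(b, r) = (b + r)/((2*b)) = (b + r)*(1/(2*b)) = (b + r)/(2*b))
-5*1915 - (Z(132, -49) + 19554) = -5*1915 - ((½)*(132 - 49)/132 + 19554) = -9575 - ((½)*(1/132)*83 + 19554) = -9575 - (83/264 + 19554) = -9575 - 1*5162339/264 = -9575 - 5162339/264 = -7690139/264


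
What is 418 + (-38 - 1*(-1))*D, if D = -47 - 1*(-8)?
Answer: 1861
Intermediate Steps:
D = -39 (D = -47 + 8 = -39)
418 + (-38 - 1*(-1))*D = 418 + (-38 - 1*(-1))*(-39) = 418 + (-38 + 1)*(-39) = 418 - 37*(-39) = 418 + 1443 = 1861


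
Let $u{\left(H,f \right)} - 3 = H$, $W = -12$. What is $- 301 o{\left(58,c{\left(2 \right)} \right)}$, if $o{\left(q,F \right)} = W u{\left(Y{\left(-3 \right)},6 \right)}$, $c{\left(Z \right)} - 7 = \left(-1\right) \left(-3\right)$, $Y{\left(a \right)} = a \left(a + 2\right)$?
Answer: $21672$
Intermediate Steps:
$Y{\left(a \right)} = a \left(2 + a\right)$
$u{\left(H,f \right)} = 3 + H$
$c{\left(Z \right)} = 10$ ($c{\left(Z \right)} = 7 - -3 = 7 + 3 = 10$)
$o{\left(q,F \right)} = -72$ ($o{\left(q,F \right)} = - 12 \left(3 - 3 \left(2 - 3\right)\right) = - 12 \left(3 - -3\right) = - 12 \left(3 + 3\right) = \left(-12\right) 6 = -72$)
$- 301 o{\left(58,c{\left(2 \right)} \right)} = \left(-301\right) \left(-72\right) = 21672$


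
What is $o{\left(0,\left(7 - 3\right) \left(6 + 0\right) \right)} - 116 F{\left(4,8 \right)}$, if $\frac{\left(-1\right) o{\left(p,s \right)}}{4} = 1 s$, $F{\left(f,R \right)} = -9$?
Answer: $948$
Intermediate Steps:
$o{\left(p,s \right)} = - 4 s$ ($o{\left(p,s \right)} = - 4 \cdot 1 s = - 4 s$)
$o{\left(0,\left(7 - 3\right) \left(6 + 0\right) \right)} - 116 F{\left(4,8 \right)} = - 4 \left(7 - 3\right) \left(6 + 0\right) - -1044 = - 4 \cdot 4 \cdot 6 + 1044 = \left(-4\right) 24 + 1044 = -96 + 1044 = 948$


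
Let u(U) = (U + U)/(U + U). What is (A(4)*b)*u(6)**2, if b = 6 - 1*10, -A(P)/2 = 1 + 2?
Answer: 24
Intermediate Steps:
A(P) = -6 (A(P) = -2*(1 + 2) = -2*3 = -6)
u(U) = 1 (u(U) = (2*U)/((2*U)) = (2*U)*(1/(2*U)) = 1)
b = -4 (b = 6 - 10 = -4)
(A(4)*b)*u(6)**2 = -6*(-4)*1**2 = 24*1 = 24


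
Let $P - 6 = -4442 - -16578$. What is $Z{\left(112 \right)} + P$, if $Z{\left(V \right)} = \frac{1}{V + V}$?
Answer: $\frac{2719809}{224} \approx 12142.0$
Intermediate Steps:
$Z{\left(V \right)} = \frac{1}{2 V}$
$P = 12142$ ($P = 6 - -12136 = 6 + \left(-4442 + 16578\right) = 6 + 12136 = 12142$)
$Z{\left(112 \right)} + P = \frac{1}{2 \cdot 112} + 12142 = \frac{1}{2} \cdot \frac{1}{112} + 12142 = \frac{1}{224} + 12142 = \frac{2719809}{224}$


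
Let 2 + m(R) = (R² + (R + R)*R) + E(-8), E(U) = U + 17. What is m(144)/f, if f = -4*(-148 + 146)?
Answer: 62215/8 ≈ 7776.9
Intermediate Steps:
E(U) = 17 + U
f = 8 (f = -4*(-2) = 8)
m(R) = 7 + 3*R² (m(R) = -2 + ((R² + (R + R)*R) + (17 - 8)) = -2 + ((R² + (2*R)*R) + 9) = -2 + ((R² + 2*R²) + 9) = -2 + (3*R² + 9) = -2 + (9 + 3*R²) = 7 + 3*R²)
m(144)/f = (7 + 3*144²)/8 = (7 + 3*20736)*(⅛) = (7 + 62208)*(⅛) = 62215*(⅛) = 62215/8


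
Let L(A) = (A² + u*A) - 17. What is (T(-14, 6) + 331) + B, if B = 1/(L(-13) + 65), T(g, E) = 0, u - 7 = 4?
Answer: 24495/74 ≈ 331.01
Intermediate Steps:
u = 11 (u = 7 + 4 = 11)
L(A) = -17 + A² + 11*A (L(A) = (A² + 11*A) - 17 = -17 + A² + 11*A)
B = 1/74 (B = 1/((-17 + (-13)² + 11*(-13)) + 65) = 1/((-17 + 169 - 143) + 65) = 1/(9 + 65) = 1/74 ≈ 0.013514)
(T(-14, 6) + 331) + B = (0 + 331) + 1/74 = 331 + 1/74 = 24495/74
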